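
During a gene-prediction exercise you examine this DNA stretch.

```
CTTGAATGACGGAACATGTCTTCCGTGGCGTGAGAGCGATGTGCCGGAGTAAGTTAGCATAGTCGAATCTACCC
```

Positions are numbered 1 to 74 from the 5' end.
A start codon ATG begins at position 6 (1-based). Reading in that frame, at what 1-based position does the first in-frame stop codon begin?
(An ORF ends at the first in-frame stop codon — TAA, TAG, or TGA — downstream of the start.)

60

Codons from position 6: ATG (6–8), ACG (9–11), GAA (12–14), CAT (15–17), GTC (18–20), TTC (21–23), CGT (24–26), GGC (27–29), GTG (30–32), AGA (33–35), GCG (36–38), ATG (39–41), TGC (42–44), CGG (45–47), AGT (48–50), AAG (51–53), TTA (54–56), GCA (57–59), TAG (60–62).
TAG is a stop codon; it begins at position 60.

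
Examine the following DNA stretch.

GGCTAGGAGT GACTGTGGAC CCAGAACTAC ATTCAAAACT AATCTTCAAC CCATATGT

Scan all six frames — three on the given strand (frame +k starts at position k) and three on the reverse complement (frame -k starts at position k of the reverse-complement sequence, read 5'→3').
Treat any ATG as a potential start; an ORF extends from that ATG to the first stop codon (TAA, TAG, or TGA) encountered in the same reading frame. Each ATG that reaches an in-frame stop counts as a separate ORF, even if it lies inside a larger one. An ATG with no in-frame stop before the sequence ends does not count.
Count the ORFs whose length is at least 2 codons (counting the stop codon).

2

Reverse complement (5'→3'): ACATATGGGTTGAAGATTAGTTTTGAATGTAGTTCTGGGTCCACAGTCACTCCTAGCC
Frame +1: GGC TAG GAG TGA CTG TGG ACC CAG AAC TAC ATT CAA AAC TAA TCT TCA ACC CAT ATG — no ATG→stop ORF.
Frame +2: GCT AGG AGT GAC TGT GGA CCC AGA ACT ACA TTC AAA ACT AAT CTT CAA CCC ATA TGT — no ATG→stop ORF.
Frame +3: CTA GGA GTG ACT GTG GAC CCA GAA CTA CAT TCA AAA CTA ATC TTC AAC CCA TAT — no ATG→stop ORF.
Frame -1: ACA TAT GGG TTG AAG ATT AGT TTT GAA TGT AGT TCT GGG TCC ACA GTC ACT CCT AGC — no ATG→stop ORF.
Frame -2: CAT ATG GGT TGA AGA TTA GTT TTG AAT GTA GTT CTG GGT CCA CAG TCA CTC CTA GCC — ATG at 5, stop TGA at 11 → 9 nt.
Frame -3: ATA TGG GTT GAA GAT TAG TTT TGA ATG TAG TTC TGG GTC CAC AGT CAC TCC TAG — ATG at 27, stop TAG at 30 → 6 nt.
ORFs ≥ 2 codons: frame -2 5–13 (3 codons), frame -3 27–32 (2 codons). Count = 2.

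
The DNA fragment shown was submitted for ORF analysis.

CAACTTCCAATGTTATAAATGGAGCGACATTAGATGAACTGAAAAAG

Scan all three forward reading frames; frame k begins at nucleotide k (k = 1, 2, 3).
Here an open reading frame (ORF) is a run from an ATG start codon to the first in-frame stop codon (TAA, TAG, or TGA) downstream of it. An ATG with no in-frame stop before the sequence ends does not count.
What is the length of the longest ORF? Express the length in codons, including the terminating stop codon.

Frame 1: CAA CTT CCA ATG TTA TAA ATG GAG CGA CAT TAG ATG AAC TGA AAA — ATG at 10, stop TAA at 16 → 9 nt; ATG at 19, stop TAG at 31 → 15 nt; ATG at 34, stop TGA at 40 → 9 nt.
Frame 2: AAC TTC CAA TGT TAT AAA TGG AGC GAC ATT AGA TGA ACT GAA AAA — no ATG→stop ORF.
Frame 3: ACT TCC AAT GTT ATA AAT GGA GCG ACA TTA GAT GAA CTG AAA AAG — no ATG→stop ORF.
Longest: frame 1, positions 19–33, 15 nt = 5 codons = 4 aa. → 5 codons.

5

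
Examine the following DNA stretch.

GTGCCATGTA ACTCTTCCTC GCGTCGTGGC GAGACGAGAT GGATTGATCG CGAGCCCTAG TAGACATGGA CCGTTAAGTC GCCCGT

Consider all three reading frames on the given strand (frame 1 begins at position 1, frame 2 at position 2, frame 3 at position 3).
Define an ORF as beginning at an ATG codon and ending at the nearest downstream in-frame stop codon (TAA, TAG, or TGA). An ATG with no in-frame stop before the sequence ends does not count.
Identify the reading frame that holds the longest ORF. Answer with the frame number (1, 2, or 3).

3

Frame 1: GTG CCA TGT AAC TCT TCC TCG CGT CGT GGC GAG ACG AGA TGG ATT GAT CGC GAG CCC TAG TAG ACA TGG ACC GTT AAG TCG CCC — no ATG→stop ORF.
Frame 2: TGC CAT GTA ACT CTT CCT CGC GTC GTG GCG AGA CGA GAT GGA TTG ATC GCG AGC CCT AGT AGA CAT GGA CCG TTA AGT CGC CCG — no ATG→stop ORF.
Frame 3: GCC ATG TAA CTC TTC CTC GCG TCG TGG CGA GAC GAG ATG GAT TGA TCG CGA GCC CTA GTA GAC ATG GAC CGT TAA GTC GCC CGT — ATG at 6, stop TAA at 9 → 6 nt; ATG at 39, stop TGA at 45 → 9 nt; ATG at 66, stop TAA at 75 → 12 nt.
Longest ORF is 12 nt in frame 3 (positions 66–77).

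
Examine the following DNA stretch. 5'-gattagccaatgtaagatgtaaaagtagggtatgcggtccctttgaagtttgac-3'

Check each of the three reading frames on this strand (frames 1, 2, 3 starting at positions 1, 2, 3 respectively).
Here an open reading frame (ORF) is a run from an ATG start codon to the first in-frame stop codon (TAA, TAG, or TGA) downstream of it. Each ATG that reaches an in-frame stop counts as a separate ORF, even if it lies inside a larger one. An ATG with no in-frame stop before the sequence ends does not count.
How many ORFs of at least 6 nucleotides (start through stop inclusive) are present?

3

Frame 1: GAT TAG CCA ATG TAA GAT GTA AAA GTA GGG TAT GCG GTC CCT TTG AAG TTT GAC — ATG at 10, stop TAA at 13 → 6 nt.
Frame 2: ATT AGC CAA TGT AAG ATG TAA AAG TAG GGT ATG CGG TCC CTT TGA AGT TTG — ATG at 17, stop TAA at 20 → 6 nt; ATG at 32, stop TGA at 44 → 15 nt.
Frame 3: TTA GCC AAT GTA AGA TGT AAA AGT AGG GTA TGC GGT CCC TTT GAA GTT TGA — no ATG→stop ORF.
ORFs ≥ 6 nucleotides: frame 1 10–15 (6 nucleotides), frame 2 17–22 (6 nucleotides), frame 2 32–46 (15 nucleotides). Count = 3.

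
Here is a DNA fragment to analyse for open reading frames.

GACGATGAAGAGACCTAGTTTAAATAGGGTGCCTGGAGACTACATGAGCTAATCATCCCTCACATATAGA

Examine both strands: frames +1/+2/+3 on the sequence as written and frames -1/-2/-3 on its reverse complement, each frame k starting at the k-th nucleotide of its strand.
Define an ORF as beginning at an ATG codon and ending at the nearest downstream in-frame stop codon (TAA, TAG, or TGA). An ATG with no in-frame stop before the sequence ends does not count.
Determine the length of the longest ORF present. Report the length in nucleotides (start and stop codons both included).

48

Reverse complement (5'→3'): TCTATATGTGAGGGATGATTAGCTCATGTAGTCTCCAGGCACCCTATTTAAACTAGGTCTCTTCATCGTC
Frame +1: GAC GAT GAA GAG ACC TAG TTT AAA TAG GGT GCC TGG AGA CTA CAT GAG CTA ATC ATC CCT CAC ATA TAG — no ATG→stop ORF.
Frame +2: ACG ATG AAG AGA CCT AGT TTA AAT AGG GTG CCT GGA GAC TAC ATG AGC TAA TCA TCC CTC ACA TAT AGA — ATG at 5, stop TAA at 50 → 48 nt; ATG at 44, stop TAA at 50 → 9 nt.
Frame +3: CGA TGA AGA GAC CTA GTT TAA ATA GGG TGC CTG GAG ACT ACA TGA GCT AAT CAT CCC TCA CAT ATA — no ATG→stop ORF.
Frame -1: TCT ATA TGT GAG GGA TGA TTA GCT CAT GTA GTC TCC AGG CAC CCT ATT TAA ACT AGG TCT CTT CAT CGT — no ATG→stop ORF.
Frame -2: CTA TAT GTG AGG GAT GAT TAG CTC ATG TAG TCT CCA GGC ACC CTA TTT AAA CTA GGT CTC TTC ATC GTC — ATG at 26, stop TAG at 29 → 6 nt.
Frame -3: TAT ATG TGA GGG ATG ATT AGC TCA TGT AGT CTC CAG GCA CCC TAT TTA AAC TAG GTC TCT TCA TCG — ATG at 6, stop TGA at 9 → 6 nt; ATG at 15, stop TAG at 54 → 42 nt.
Longest: frame +2, positions 5–52, 48 nt = 16 codons = 15 aa. → 48 nucleotides.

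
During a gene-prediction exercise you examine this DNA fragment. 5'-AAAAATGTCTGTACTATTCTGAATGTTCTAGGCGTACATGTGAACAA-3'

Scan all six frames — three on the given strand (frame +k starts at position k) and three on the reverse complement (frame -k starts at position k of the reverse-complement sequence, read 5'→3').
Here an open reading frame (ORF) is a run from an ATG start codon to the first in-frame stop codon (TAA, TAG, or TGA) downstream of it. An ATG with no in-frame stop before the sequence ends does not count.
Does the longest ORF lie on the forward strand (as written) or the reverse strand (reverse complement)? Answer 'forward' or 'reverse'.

forward

Reverse complement (5'→3'): TTGTTCACATGTACGCCTAGAACATTCAGAATAGTACAGACATTTTT
Frame +1: AAA AAT GTC TGT ACT ATT CTG AAT GTT CTA GGC GTA CAT GTG AAC — no ATG→stop ORF.
Frame +2: AAA ATG TCT GTA CTA TTC TGA ATG TTC TAG GCG TAC ATG TGA ACA — ATG at 5, stop TGA at 20 → 18 nt; ATG at 23, stop TAG at 29 → 9 nt; ATG at 38, stop TGA at 41 → 6 nt.
Frame +3: AAA TGT CTG TAC TAT TCT GAA TGT TCT AGG CGT ACA TGT GAA CAA — no ATG→stop ORF.
Frame -1: TTG TTC ACA TGT ACG CCT AGA ACA TTC AGA ATA GTA CAG ACA TTT — no ATG→stop ORF.
Frame -2: TGT TCA CAT GTA CGC CTA GAA CAT TCA GAA TAG TAC AGA CAT TTT — no ATG→stop ORF.
Frame -3: GTT CAC ATG TAC GCC TAG AAC ATT CAG AAT AGT ACA GAC ATT TTT — ATG at 9, stop TAG at 18 → 12 nt.
Forward-strand max 18 nt; reverse-strand max 12 nt. The forward strand has the longer ORF.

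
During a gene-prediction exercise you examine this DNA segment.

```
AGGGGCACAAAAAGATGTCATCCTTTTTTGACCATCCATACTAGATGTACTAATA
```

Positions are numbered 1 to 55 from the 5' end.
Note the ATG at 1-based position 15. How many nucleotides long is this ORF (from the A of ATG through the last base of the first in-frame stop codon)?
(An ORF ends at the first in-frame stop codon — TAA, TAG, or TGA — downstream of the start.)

30

Codons from position 15: ATG (15–17), TCA (18–20), TCC (21–23), TTT (24–26), TTT (27–29), GAC (30–32), CAT (33–35), CCA (36–38), TAC (39–41), TAG (42–44).
TAG is the first in-frame stop; ORF spans 15–44, 30 nucleotides.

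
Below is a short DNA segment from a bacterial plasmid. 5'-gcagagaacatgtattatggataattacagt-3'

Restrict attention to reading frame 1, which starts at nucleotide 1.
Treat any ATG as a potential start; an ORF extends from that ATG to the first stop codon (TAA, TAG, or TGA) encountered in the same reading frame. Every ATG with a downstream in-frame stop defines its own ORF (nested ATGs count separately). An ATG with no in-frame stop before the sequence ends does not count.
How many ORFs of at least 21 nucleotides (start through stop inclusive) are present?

Frame 1: GCA GAG AAC ATG TAT TAT GGA TAA TTA CAG — ATG at 10, stop TAA at 22 → 15 nt.
No ORF reaches 21 nucleotides. Count = 0.

0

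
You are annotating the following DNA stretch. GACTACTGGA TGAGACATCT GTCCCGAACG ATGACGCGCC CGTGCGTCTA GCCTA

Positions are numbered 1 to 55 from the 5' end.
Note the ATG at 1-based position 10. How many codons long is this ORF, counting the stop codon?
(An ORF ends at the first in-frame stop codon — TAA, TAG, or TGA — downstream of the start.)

14

Codons from position 10: ATG (10–12), AGA (13–15), CAT (16–18), CTG (19–21), TCC (22–24), CGA (25–27), ACG (28–30), ATG (31–33), ACG (34–36), CGC (37–39), CCG (40–42), TGC (43–45), GTC (46–48), TAG (49–51).
TAG is the first in-frame stop; that's 14 codons including the stop.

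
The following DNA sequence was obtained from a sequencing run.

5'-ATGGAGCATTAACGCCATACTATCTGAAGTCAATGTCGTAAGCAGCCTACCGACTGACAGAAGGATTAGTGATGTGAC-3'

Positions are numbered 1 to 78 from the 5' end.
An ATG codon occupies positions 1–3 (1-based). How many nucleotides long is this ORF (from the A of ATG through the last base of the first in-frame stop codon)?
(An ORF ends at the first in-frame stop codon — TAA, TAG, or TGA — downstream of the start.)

Codons from position 1: ATG (1–3), GAG (4–6), CAT (7–9), TAA (10–12).
TAA is the first in-frame stop; ORF spans 1–12, 12 nucleotides.

12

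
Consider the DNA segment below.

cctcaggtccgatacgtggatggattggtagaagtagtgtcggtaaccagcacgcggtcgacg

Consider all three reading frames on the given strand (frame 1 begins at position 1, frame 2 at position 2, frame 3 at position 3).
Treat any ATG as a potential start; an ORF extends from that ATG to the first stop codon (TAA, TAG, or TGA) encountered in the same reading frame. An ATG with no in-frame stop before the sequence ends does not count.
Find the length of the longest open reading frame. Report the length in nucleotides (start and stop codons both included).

Frame 1: CCT CAG GTC CGA TAC GTG GAT GGA TTG GTA GAA GTA GTG TCG GTA ACC AGC ACG CGG TCG ACG — no ATG→stop ORF.
Frame 2: CTC AGG TCC GAT ACG TGG ATG GAT TGG TAG AAG TAG TGT CGG TAA CCA GCA CGC GGT CGA — ATG at 20, stop TAG at 29 → 12 nt.
Frame 3: TCA GGT CCG ATA CGT GGA TGG ATT GGT AGA AGT AGT GTC GGT AAC CAG CAC GCG GTC GAC — no ATG→stop ORF.
Longest: frame 2, positions 20–31, 12 nt = 4 codons = 3 aa. → 12 nucleotides.

12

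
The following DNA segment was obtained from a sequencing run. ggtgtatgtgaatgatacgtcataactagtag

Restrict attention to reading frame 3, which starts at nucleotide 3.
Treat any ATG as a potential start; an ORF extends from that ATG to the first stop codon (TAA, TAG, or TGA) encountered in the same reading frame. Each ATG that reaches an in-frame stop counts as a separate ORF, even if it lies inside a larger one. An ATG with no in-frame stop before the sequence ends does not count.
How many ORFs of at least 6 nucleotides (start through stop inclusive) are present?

Frame 3: TGT ATG TGA ATG ATA CGT CAT AAC TAG TAG — ATG at 6, stop TGA at 9 → 6 nt; ATG at 12, stop TAG at 27 → 18 nt.
ORFs ≥ 6 nucleotides: frame 3 6–11 (6 nucleotides), frame 3 12–29 (18 nucleotides). Count = 2.

2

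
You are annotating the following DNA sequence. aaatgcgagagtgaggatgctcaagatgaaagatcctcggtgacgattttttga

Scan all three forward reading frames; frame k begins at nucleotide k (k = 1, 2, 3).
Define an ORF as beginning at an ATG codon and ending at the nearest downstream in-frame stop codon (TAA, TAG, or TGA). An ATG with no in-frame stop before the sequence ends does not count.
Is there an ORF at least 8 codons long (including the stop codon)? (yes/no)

Frame 1: AAA TGC GAG AGT GAG GAT GCT CAA GAT GAA AGA TCC TCG GTG ACG ATT TTT TGA — no ATG→stop ORF.
Frame 2: AAT GCG AGA GTG AGG ATG CTC AAG ATG AAA GAT CCT CGG TGA CGA TTT TTT — ATG at 17, stop TGA at 41 → 27 nt; ATG at 26, stop TGA at 41 → 18 nt.
Frame 3: ATG CGA GAG TGA GGA TGC TCA AGA TGA AAG ATC CTC GGT GAC GAT TTT TTG — ATG at 3, stop TGA at 12 → 12 nt.
Frame 2 has an ORF of 9 codons (positions 17–43) ≥ 8, so yes.

yes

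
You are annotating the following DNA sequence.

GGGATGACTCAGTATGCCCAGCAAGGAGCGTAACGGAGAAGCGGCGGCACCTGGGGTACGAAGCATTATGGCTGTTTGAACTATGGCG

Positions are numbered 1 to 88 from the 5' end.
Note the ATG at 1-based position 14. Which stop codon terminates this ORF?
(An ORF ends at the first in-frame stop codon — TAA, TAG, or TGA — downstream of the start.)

Codons from position 14: ATG (14–16), CCC (17–19), AGC (20–22), AAG (23–25), GAG (26–28), CGT (29–31), AAC (32–34), GGA (35–37), GAA (38–40), GCG (41–43), GCG (44–46), GCA (47–49), CCT (50–52), GGG (53–55), GTA (56–58), CGA (59–61), AGC (62–64), ATT (65–67), ATG (68–70), GCT (71–73), GTT (74–76), TGA (77–79).
The first in-frame stop codon is TGA.

TGA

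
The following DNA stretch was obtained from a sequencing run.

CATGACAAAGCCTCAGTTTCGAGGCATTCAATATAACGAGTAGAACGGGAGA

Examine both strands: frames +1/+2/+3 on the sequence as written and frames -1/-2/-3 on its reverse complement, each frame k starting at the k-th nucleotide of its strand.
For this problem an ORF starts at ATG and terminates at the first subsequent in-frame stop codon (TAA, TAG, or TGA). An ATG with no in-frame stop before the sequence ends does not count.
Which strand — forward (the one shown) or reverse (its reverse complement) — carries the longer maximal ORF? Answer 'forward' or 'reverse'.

Reverse complement (5'→3'): TCTCCCGTTCTACTCGTTATATTGAATGCCTCGAAACTGAGGCTTTGTCATG
Frame +1: CAT GAC AAA GCC TCA GTT TCG AGG CAT TCA ATA TAA CGA GTA GAA CGG GAG — no ATG→stop ORF.
Frame +2: ATG ACA AAG CCT CAG TTT CGA GGC ATT CAA TAT AAC GAG TAG AAC GGG AGA — ATG at 2, stop TAG at 41 → 42 nt.
Frame +3: TGA CAA AGC CTC AGT TTC GAG GCA TTC AAT ATA ACG AGT AGA ACG GGA — no ATG→stop ORF.
Frame -1: TCT CCC GTT CTA CTC GTT ATA TTG AAT GCC TCG AAA CTG AGG CTT TGT CAT — no ATG→stop ORF.
Frame -2: CTC CCG TTC TAC TCG TTA TAT TGA ATG CCT CGA AAC TGA GGC TTT GTC ATG — ATG at 26, stop TGA at 38 → 15 nt.
Frame -3: TCC CGT TCT ACT CGT TAT ATT GAA TGC CTC GAA ACT GAG GCT TTG TCA — no ATG→stop ORF.
Forward-strand max 42 nt; reverse-strand max 15 nt. The forward strand has the longer ORF.

forward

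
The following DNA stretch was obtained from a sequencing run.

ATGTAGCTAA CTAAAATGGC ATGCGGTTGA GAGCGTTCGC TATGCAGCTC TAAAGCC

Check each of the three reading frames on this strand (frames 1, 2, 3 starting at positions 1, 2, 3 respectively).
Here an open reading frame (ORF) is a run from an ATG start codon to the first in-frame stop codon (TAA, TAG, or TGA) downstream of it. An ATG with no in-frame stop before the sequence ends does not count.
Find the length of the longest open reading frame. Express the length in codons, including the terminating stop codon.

Frame 1: ATG TAG CTA ACT AAA ATG GCA TGC GGT TGA GAG CGT TCG CTA TGC AGC TCT AAA GCC — ATG at 1, stop TAG at 4 → 6 nt; ATG at 16, stop TGA at 28 → 15 nt.
Frame 2: TGT AGC TAA CTA AAA TGG CAT GCG GTT GAG AGC GTT CGC TAT GCA GCT CTA AAG — no ATG→stop ORF.
Frame 3: GTA GCT AAC TAA AAT GGC ATG CGG TTG AGA GCG TTC GCT ATG CAG CTC TAA AGC — ATG at 21, stop TAA at 51 → 33 nt; ATG at 42, stop TAA at 51 → 12 nt.
Longest: frame 3, positions 21–53, 33 nt = 11 codons = 10 aa. → 11 codons.

11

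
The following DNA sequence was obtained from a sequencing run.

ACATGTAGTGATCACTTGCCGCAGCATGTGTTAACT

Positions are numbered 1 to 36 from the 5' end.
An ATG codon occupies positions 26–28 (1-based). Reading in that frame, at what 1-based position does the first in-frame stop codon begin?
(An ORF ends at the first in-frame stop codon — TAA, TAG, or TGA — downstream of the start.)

Codons from position 26: ATG (26–28), TGT (29–31), TAA (32–34).
TAA is a stop codon; it begins at position 32.

32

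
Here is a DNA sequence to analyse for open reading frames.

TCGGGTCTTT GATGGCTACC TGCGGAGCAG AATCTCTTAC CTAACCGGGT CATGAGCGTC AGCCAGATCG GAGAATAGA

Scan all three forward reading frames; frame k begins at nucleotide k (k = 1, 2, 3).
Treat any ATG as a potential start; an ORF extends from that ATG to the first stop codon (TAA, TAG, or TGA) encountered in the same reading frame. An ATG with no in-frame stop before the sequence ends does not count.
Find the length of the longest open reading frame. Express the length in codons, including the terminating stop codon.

11

Frame 1: TCG GGT CTT TGA TGG CTA CCT GCG GAG CAG AAT CTC TTA CCT AAC CGG GTC ATG AGC GTC AGC CAG ATC GGA GAA TAG — ATG at 52, stop TAG at 76 → 27 nt.
Frame 2: CGG GTC TTT GAT GGC TAC CTG CGG AGC AGA ATC TCT TAC CTA ACC GGG TCA TGA GCG TCA GCC AGA TCG GAG AAT AGA — no ATG→stop ORF.
Frame 3: GGG TCT TTG ATG GCT ACC TGC GGA GCA GAA TCT CTT ACC TAA CCG GGT CAT GAG CGT CAG CCA GAT CGG AGA ATA — ATG at 12, stop TAA at 42 → 33 nt.
Longest: frame 3, positions 12–44, 33 nt = 11 codons = 10 aa. → 11 codons.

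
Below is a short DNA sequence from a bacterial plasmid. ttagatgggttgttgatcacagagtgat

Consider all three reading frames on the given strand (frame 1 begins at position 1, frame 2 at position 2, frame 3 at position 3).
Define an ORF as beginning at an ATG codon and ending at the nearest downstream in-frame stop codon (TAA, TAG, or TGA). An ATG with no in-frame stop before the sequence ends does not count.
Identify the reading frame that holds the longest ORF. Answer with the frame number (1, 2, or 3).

2

Frame 1: TTA GAT GGG TTG TTG ATC ACA GAG TGA — no ATG→stop ORF.
Frame 2: TAG ATG GGT TGT TGA TCA CAG AGT GAT — ATG at 5, stop TGA at 14 → 12 nt.
Frame 3: AGA TGG GTT GTT GAT CAC AGA GTG — no ATG→stop ORF.
Longest ORF is 12 nt in frame 2 (positions 5–16).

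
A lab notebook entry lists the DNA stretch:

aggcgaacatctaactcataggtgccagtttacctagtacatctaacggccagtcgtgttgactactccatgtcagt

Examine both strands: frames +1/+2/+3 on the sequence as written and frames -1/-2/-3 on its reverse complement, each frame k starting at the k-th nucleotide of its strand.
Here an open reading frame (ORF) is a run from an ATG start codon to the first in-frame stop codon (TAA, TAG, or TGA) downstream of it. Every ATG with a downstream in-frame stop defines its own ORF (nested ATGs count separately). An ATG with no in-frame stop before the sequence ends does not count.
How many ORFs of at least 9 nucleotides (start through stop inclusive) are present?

Reverse complement (5'→3'): ACTGACATGGAGTAGTCAACACGACTGGCCGTTAGATGTACTAGGTAAACTGGCACCTATGAGTTAGATGTTCGCCT
Frame +1: AGG CGA ACA TCT AAC TCA TAG GTG CCA GTT TAC CTA GTA CAT CTA ACG GCC AGT CGT GTT GAC TAC TCC ATG TCA — no ATG→stop ORF.
Frame +2: GGC GAA CAT CTA ACT CAT AGG TGC CAG TTT ACC TAG TAC ATC TAA CGG CCA GTC GTG TTG ACT ACT CCA TGT CAG — no ATG→stop ORF.
Frame +3: GCG AAC ATC TAA CTC ATA GGT GCC AGT TTA CCT AGT ACA TCT AAC GGC CAG TCG TGT TGA CTA CTC CAT GTC AGT — no ATG→stop ORF.
Frame -1: ACT GAC ATG GAG TAG TCA ACA CGA CTG GCC GTT AGA TGT ACT AGG TAA ACT GGC ACC TAT GAG TTA GAT GTT CGC — ATG at 7, stop TAG at 13 → 9 nt.
Frame -2: CTG ACA TGG AGT AGT CAA CAC GAC TGG CCG TTA GAT GTA CTA GGT AAA CTG GCA CCT ATG AGT TAG ATG TTC GCC — ATG at 59, stop TAG at 65 → 9 nt.
Frame -3: TGA CAT GGA GTA GTC AAC ACG ACT GGC CGT TAG ATG TAC TAG GTA AAC TGG CAC CTA TGA GTT AGA TGT TCG CCT — ATG at 36, stop TAG at 42 → 9 nt.
ORFs ≥ 9 nucleotides: frame -1 7–15 (9 nucleotides), frame -2 59–67 (9 nucleotides), frame -3 36–44 (9 nucleotides). Count = 3.

3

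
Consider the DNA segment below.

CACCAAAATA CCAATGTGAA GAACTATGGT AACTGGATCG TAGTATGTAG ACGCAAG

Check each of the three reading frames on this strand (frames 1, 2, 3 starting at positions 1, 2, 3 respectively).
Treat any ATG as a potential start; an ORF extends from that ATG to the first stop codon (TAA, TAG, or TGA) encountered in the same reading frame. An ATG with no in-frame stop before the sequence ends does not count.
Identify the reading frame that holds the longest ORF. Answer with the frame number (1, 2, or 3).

2

Frame 1: CAC CAA AAT ACC AAT GTG AAG AAC TAT GGT AAC TGG ATC GTA GTA TGT AGA CGC AAG — no ATG→stop ORF.
Frame 2: ACC AAA ATA CCA ATG TGA AGA ACT ATG GTA ACT GGA TCG TAG TAT GTA GAC GCA — ATG at 14, stop TGA at 17 → 6 nt; ATG at 26, stop TAG at 41 → 18 nt.
Frame 3: CCA AAA TAC CAA TGT GAA GAA CTA TGG TAA CTG GAT CGT AGT ATG TAG ACG CAA — ATG at 45, stop TAG at 48 → 6 nt.
Longest ORF is 18 nt in frame 2 (positions 26–43).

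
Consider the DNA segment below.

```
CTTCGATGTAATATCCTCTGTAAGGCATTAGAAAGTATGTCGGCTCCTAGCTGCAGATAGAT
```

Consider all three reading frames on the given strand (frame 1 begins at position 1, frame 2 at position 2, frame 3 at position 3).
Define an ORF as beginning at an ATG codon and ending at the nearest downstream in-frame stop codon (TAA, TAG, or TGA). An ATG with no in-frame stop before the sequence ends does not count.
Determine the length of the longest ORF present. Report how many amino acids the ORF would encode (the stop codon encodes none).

7

Frame 1: CTT CGA TGT AAT ATC CTC TGT AAG GCA TTA GAA AGT ATG TCG GCT CCT AGC TGC AGA TAG — ATG at 37, stop TAG at 58 → 24 nt.
Frame 2: TTC GAT GTA ATA TCC TCT GTA AGG CAT TAG AAA GTA TGT CGG CTC CTA GCT GCA GAT AGA — no ATG→stop ORF.
Frame 3: TCG ATG TAA TAT CCT CTG TAA GGC ATT AGA AAG TAT GTC GGC TCC TAG CTG CAG ATA GAT — ATG at 6, stop TAA at 9 → 6 nt.
Longest: frame 1, positions 37–60, 24 nt = 8 codons = 7 aa. → 7 amino acids.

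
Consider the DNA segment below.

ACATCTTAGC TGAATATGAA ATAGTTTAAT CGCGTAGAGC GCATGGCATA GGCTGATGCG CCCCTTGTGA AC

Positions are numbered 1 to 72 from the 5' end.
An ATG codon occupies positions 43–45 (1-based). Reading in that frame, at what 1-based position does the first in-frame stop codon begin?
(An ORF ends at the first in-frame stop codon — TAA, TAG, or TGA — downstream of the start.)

49

Codons from position 43: ATG (43–45), GCA (46–48), TAG (49–51).
TAG is a stop codon; it begins at position 49.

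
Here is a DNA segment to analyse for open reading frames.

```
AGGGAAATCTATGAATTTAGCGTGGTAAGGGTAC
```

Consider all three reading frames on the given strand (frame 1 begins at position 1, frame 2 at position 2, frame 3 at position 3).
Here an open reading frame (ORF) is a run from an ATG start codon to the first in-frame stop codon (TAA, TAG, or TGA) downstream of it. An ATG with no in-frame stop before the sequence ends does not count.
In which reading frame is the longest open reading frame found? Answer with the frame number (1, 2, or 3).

2

Frame 1: AGG GAA ATC TAT GAA TTT AGC GTG GTA AGG GTA — no ATG→stop ORF.
Frame 2: GGG AAA TCT ATG AAT TTA GCG TGG TAA GGG TAC — ATG at 11, stop TAA at 26 → 18 nt.
Frame 3: GGA AAT CTA TGA ATT TAG CGT GGT AAG GGT — no ATG→stop ORF.
Longest ORF is 18 nt in frame 2 (positions 11–28).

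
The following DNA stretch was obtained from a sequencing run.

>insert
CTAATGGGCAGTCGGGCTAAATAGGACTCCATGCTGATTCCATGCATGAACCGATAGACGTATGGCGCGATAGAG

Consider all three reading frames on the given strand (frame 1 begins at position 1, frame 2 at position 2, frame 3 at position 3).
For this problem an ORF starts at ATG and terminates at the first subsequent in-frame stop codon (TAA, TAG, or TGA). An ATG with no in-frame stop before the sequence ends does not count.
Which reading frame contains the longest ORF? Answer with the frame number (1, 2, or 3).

Frame 1: CTA ATG GGC AGT CGG GCT AAA TAG GAC TCC ATG CTG ATT CCA TGC ATG AAC CGA TAG ACG TAT GGC GCG ATA GAG — ATG at 4, stop TAG at 22 → 21 nt; ATG at 31, stop TAG at 55 → 27 nt; ATG at 46, stop TAG at 55 → 12 nt.
Frame 2: TAA TGG GCA GTC GGG CTA AAT AGG ACT CCA TGC TGA TTC CAT GCA TGA ACC GAT AGA CGT ATG GCG CGA TAG — ATG at 62, stop TAG at 71 → 12 nt.
Frame 3: AAT GGG CAG TCG GGC TAA ATA GGA CTC CAT GCT GAT TCC ATG CAT GAA CCG ATA GAC GTA TGG CGC GAT AGA — no ATG→stop ORF.
Longest ORF is 27 nt in frame 1 (positions 31–57).

1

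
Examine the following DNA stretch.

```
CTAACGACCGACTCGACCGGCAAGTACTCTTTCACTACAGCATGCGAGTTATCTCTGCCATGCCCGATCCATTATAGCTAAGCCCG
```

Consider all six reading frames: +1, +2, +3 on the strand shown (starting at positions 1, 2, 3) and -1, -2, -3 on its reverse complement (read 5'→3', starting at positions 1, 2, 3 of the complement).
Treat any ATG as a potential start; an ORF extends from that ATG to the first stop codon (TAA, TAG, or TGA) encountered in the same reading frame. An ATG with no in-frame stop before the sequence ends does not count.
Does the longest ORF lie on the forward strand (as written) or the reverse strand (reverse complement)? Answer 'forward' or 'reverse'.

Reverse complement (5'→3'): CGGGCTTAGCTATAATGGATCGGGCATGGCAGAGATAACTCGCATGCTGTAGTGAAAGAGTACTTGCCGGTCGAGTCGGTCGTTAG
Frame +1: CTA ACG ACC GAC TCG ACC GGC AAG TAC TCT TTC ACT ACA GCA TGC GAG TTA TCT CTG CCA TGC CCG ATC CAT TAT AGC TAA GCC — no ATG→stop ORF.
Frame +2: TAA CGA CCG ACT CGA CCG GCA AGT ACT CTT TCA CTA CAG CAT GCG AGT TAT CTC TGC CAT GCC CGA TCC ATT ATA GCT AAG CCC — no ATG→stop ORF.
Frame +3: AAC GAC CGA CTC GAC CGG CAA GTA CTC TTT CAC TAC AGC ATG CGA GTT ATC TCT GCC ATG CCC GAT CCA TTA TAG CTA AGC CCG — ATG at 42, stop TAG at 75 → 36 nt; ATG at 60, stop TAG at 75 → 18 nt.
Frame -1: CGG GCT TAG CTA TAA TGG ATC GGG CAT GGC AGA GAT AAC TCG CAT GCT GTA GTG AAA GAG TAC TTG CCG GTC GAG TCG GTC GTT — no ATG→stop ORF.
Frame -2: GGG CTT AGC TAT AAT GGA TCG GGC ATG GCA GAG ATA ACT CGC ATG CTG TAG TGA AAG AGT ACT TGC CGG TCG AGT CGG TCG TTA — ATG at 26, stop TAG at 50 → 27 nt; ATG at 44, stop TAG at 50 → 9 nt.
Frame -3: GGC TTA GCT ATA ATG GAT CGG GCA TGG CAG AGA TAA CTC GCA TGC TGT AGT GAA AGA GTA CTT GCC GGT CGA GTC GGT CGT TAG — ATG at 15, stop TAA at 36 → 24 nt.
Forward-strand max 36 nt; reverse-strand max 27 nt. The forward strand has the longer ORF.

forward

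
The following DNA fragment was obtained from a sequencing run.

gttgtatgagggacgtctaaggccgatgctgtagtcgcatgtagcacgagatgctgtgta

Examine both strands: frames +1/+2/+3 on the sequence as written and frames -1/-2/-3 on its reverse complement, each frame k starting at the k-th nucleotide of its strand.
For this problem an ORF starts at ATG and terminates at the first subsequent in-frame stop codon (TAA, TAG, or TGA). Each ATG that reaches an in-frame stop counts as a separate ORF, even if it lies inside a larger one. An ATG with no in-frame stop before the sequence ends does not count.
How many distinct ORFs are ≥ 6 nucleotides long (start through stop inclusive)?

Reverse complement (5'→3'): TACACAGCATCTCGTGCTACATGCGACTACAGCATCGGCCTTAGACGTCCCTCATACAAC
Frame +1: GTT GTA TGA GGG ACG TCT AAG GCC GAT GCT GTA GTC GCA TGT AGC ACG AGA TGC TGT GTA — no ATG→stop ORF.
Frame +2: TTG TAT GAG GGA CGT CTA AGG CCG ATG CTG TAG TCG CAT GTA GCA CGA GAT GCT GTG — ATG at 26, stop TAG at 32 → 9 nt.
Frame +3: TGT ATG AGG GAC GTC TAA GGC CGA TGC TGT AGT CGC ATG TAG CAC GAG ATG CTG TGT — ATG at 6, stop TAA at 18 → 15 nt; ATG at 39, stop TAG at 42 → 6 nt.
Frame -1: TAC ACA GCA TCT CGT GCT ACA TGC GAC TAC AGC ATC GGC CTT AGA CGT CCC TCA TAC AAC — no ATG→stop ORF.
Frame -2: ACA CAG CAT CTC GTG CTA CAT GCG ACT ACA GCA TCG GCC TTA GAC GTC CCT CAT ACA — no ATG→stop ORF.
Frame -3: CAC AGC ATC TCG TGC TAC ATG CGA CTA CAG CAT CGG CCT TAG ACG TCC CTC ATA CAA — ATG at 21, stop TAG at 42 → 24 nt.
ORFs ≥ 6 nucleotides: frame +2 26–34 (9 nucleotides), frame +3 6–20 (15 nucleotides), frame +3 39–44 (6 nucleotides), frame -3 21–44 (24 nucleotides). Count = 4.

4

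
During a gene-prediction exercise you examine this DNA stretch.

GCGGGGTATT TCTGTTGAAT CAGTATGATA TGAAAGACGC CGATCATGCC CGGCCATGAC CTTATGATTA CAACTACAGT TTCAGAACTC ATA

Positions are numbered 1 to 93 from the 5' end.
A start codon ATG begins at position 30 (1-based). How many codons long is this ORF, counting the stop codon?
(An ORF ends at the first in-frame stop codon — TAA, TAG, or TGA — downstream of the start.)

10

Codons from position 30: ATG (30–32), AAA (33–35), GAC (36–38), GCC (39–41), GAT (42–44), CAT (45–47), GCC (48–50), CGG (51–53), CCA (54–56), TGA (57–59).
TGA is the first in-frame stop; that's 10 codons including the stop.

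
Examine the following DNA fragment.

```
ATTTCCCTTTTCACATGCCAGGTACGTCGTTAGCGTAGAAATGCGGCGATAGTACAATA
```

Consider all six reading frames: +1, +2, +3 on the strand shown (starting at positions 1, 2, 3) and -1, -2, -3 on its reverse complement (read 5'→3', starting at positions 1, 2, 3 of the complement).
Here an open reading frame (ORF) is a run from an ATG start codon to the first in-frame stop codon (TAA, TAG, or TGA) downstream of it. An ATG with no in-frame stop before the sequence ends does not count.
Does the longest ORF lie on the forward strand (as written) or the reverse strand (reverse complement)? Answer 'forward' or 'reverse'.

Reverse complement (5'→3'): TATTGTACTATCGCCGCATTTCTACGCTAACGACGTACCTGGCATGTGAAAAGGGAAAT
Frame +1: ATT TCC CTT TTC ACA TGC CAG GTA CGT CGT TAG CGT AGA AAT GCG GCG ATA GTA CAA — no ATG→stop ORF.
Frame +2: TTT CCC TTT TCA CAT GCC AGG TAC GTC GTT AGC GTA GAA ATG CGG CGA TAG TAC AAT — ATG at 41, stop TAG at 50 → 12 nt.
Frame +3: TTC CCT TTT CAC ATG CCA GGT ACG TCG TTA GCG TAG AAA TGC GGC GAT AGT ACA ATA — ATG at 15, stop TAG at 36 → 24 nt.
Frame -1: TAT TGT ACT ATC GCC GCA TTT CTA CGC TAA CGA CGT ACC TGG CAT GTG AAA AGG GAA — no ATG→stop ORF.
Frame -2: ATT GTA CTA TCG CCG CAT TTC TAC GCT AAC GAC GTA CCT GGC ATG TGA AAA GGG AAA — ATG at 44, stop TGA at 47 → 6 nt.
Frame -3: TTG TAC TAT CGC CGC ATT TCT ACG CTA ACG ACG TAC CTG GCA TGT GAA AAG GGA AAT — no ATG→stop ORF.
Forward-strand max 24 nt; reverse-strand max 6 nt. The forward strand has the longer ORF.

forward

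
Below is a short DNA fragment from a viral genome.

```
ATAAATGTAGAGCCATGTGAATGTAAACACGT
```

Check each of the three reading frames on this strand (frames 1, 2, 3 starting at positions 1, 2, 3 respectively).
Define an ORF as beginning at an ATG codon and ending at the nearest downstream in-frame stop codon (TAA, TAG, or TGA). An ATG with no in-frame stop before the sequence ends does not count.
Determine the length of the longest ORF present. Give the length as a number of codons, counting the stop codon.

2

Frame 1: ATA AAT GTA GAG CCA TGT GAA TGT AAA CAC — no ATG→stop ORF.
Frame 2: TAA ATG TAG AGC CAT GTG AAT GTA AAC ACG — ATG at 5, stop TAG at 8 → 6 nt.
Frame 3: AAA TGT AGA GCC ATG TGA ATG TAA ACA CGT — ATG at 15, stop TGA at 18 → 6 nt; ATG at 21, stop TAA at 24 → 6 nt.
Longest: frame 2, positions 5–10, 6 nt = 2 codons = 1 aa. → 2 codons.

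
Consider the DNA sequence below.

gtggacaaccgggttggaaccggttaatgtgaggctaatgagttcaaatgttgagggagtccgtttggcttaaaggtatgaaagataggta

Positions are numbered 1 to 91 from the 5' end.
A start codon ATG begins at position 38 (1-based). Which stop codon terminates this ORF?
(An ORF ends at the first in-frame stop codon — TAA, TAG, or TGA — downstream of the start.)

Codons from position 38: ATG (38–40), AGT (41–43), TCA (44–46), AAT (47–49), GTT (50–52), GAG (53–55), GGA (56–58), GTC (59–61), CGT (62–64), TTG (65–67), GCT (68–70), TAA (71–73).
The first in-frame stop codon is TAA.

TAA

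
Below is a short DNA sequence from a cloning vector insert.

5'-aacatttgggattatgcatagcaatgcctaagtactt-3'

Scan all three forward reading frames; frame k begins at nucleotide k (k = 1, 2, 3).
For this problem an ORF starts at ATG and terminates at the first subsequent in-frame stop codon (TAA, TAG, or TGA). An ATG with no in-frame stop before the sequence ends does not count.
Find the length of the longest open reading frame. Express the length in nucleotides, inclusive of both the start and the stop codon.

18

Frame 1: AAC ATT TGG GAT TAT GCA TAG CAA TGC CTA AGT ACT — no ATG→stop ORF.
Frame 2: ACA TTT GGG ATT ATG CAT AGC AAT GCC TAA GTA CTT — ATG at 14, stop TAA at 29 → 18 nt.
Frame 3: CAT TTG GGA TTA TGC ATA GCA ATG CCT AAG TAC — no ATG→stop ORF.
Longest: frame 2, positions 14–31, 18 nt = 6 codons = 5 aa. → 18 nucleotides.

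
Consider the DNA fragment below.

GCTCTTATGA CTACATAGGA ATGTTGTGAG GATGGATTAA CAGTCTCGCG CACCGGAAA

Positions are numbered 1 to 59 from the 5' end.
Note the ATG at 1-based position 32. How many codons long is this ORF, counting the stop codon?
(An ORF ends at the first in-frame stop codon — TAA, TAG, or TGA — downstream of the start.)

3

Codons from position 32: ATG (32–34), GAT (35–37), TAA (38–40).
TAA is the first in-frame stop; that's 3 codons including the stop.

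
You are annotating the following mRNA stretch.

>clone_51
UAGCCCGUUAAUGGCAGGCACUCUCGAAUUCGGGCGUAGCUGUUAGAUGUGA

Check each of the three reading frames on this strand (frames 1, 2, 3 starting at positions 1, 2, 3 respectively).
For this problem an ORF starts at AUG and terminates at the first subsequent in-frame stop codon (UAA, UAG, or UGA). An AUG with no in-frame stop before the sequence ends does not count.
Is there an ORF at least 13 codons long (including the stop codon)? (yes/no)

Frame 1: UAG CCC GUU AAU GGC AGG CAC UCU CGA AUU CGG GCG UAG CUG UUA GAU GUG — no AUG→stop ORF.
Frame 2: AGC CCG UUA AUG GCA GGC ACU CUC GAA UUC GGG CGU AGC UGU UAG AUG UGA — AUG at 11, stop UAG at 44 → 36 nt; AUG at 47, stop UGA at 50 → 6 nt.
Frame 3: GCC CGU UAA UGG CAG GCA CUC UCG AAU UCG GGC GUA GCU GUU AGA UGU — no AUG→stop ORF.
Largest ORF found is 12 codons < 13, so no.

no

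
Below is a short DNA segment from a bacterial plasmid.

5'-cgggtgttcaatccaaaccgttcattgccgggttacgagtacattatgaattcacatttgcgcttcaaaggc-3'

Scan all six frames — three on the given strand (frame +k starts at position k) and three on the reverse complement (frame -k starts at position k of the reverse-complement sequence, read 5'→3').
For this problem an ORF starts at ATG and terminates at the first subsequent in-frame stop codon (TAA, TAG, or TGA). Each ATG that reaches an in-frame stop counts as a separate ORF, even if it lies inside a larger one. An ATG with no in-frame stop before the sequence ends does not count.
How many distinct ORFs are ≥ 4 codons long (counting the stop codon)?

Reverse complement (5'→3'): GCCTTTGAAGCGCAAATGTGAATTCATAATGTACTCGTAACCCGGCAATGAACGGTTTGGATTGAACACCCG
Frame +1: CGG GTG TTC AAT CCA AAC CGT TCA TTG CCG GGT TAC GAG TAC ATT ATG AAT TCA CAT TTG CGC TTC AAA GGC — no ATG→stop ORF.
Frame +2: GGG TGT TCA ATC CAA ACC GTT CAT TGC CGG GTT ACG AGT ACA TTA TGA ATT CAC ATT TGC GCT TCA AAG — no ATG→stop ORF.
Frame +3: GGT GTT CAA TCC AAA CCG TTC ATT GCC GGG TTA CGA GTA CAT TAT GAA TTC ACA TTT GCG CTT CAA AGG — no ATG→stop ORF.
Frame -1: GCC TTT GAA GCG CAA ATG TGA ATT CAT AAT GTA CTC GTA ACC CGG CAA TGA ACG GTT TGG ATT GAA CAC CCG — ATG at 16, stop TGA at 19 → 6 nt.
Frame -2: CCT TTG AAG CGC AAA TGT GAA TTC ATA ATG TAC TCG TAA CCC GGC AAT GAA CGG TTT GGA TTG AAC ACC — ATG at 29, stop TAA at 38 → 12 nt.
Frame -3: CTT TGA AGC GCA AAT GTG AAT TCA TAA TGT ACT CGT AAC CCG GCA ATG AAC GGT TTG GAT TGA ACA CCC — ATG at 48, stop TGA at 63 → 18 nt.
ORFs ≥ 4 codons: frame -2 29–40 (4 codons), frame -3 48–65 (6 codons). Count = 2.

2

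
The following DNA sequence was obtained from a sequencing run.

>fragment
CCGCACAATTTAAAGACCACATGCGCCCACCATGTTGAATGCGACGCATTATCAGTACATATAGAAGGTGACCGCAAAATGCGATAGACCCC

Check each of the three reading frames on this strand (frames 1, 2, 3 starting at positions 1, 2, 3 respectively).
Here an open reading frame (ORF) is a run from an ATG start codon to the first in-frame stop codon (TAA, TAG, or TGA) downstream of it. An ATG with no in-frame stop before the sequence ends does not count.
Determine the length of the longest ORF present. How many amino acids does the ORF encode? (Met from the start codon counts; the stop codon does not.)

Frame 1: CCG CAC AAT TTA AAG ACC ACA TGC GCC CAC CAT GTT GAA TGC GAC GCA TTA TCA GTA CAT ATA GAA GGT GAC CGC AAA ATG CGA TAG ACC — ATG at 79, stop TAG at 85 → 9 nt.
Frame 2: CGC ACA ATT TAA AGA CCA CAT GCG CCC ACC ATG TTG AAT GCG ACG CAT TAT CAG TAC ATA TAG AAG GTG ACC GCA AAA TGC GAT AGA CCC — ATG at 32, stop TAG at 62 → 33 nt.
Frame 3: GCA CAA TTT AAA GAC CAC ATG CGC CCA CCA TGT TGA ATG CGA CGC ATT ATC AGT ACA TAT AGA AGG TGA CCG CAA AAT GCG ATA GAC CCC — ATG at 21, stop TGA at 36 → 18 nt; ATG at 39, stop TGA at 69 → 33 nt.
Longest: frame 2, positions 32–64, 33 nt = 11 codons = 10 aa. → 10 amino acids.

10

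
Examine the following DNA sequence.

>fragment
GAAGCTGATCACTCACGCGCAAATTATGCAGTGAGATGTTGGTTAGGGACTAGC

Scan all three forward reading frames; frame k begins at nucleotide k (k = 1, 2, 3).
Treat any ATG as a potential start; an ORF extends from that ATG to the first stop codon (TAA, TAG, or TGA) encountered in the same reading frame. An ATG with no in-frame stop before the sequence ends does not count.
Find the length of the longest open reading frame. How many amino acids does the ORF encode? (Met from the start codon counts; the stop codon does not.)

5

Frame 1: GAA GCT GAT CAC TCA CGC GCA AAT TAT GCA GTG AGA TGT TGG TTA GGG ACT AGC — no ATG→stop ORF.
Frame 2: AAG CTG ATC ACT CAC GCG CAA ATT ATG CAG TGA GAT GTT GGT TAG GGA CTA — ATG at 26, stop TGA at 32 → 9 nt.
Frame 3: AGC TGA TCA CTC ACG CGC AAA TTA TGC AGT GAG ATG TTG GTT AGG GAC TAG — ATG at 36, stop TAG at 51 → 18 nt.
Longest: frame 3, positions 36–53, 18 nt = 6 codons = 5 aa. → 5 amino acids.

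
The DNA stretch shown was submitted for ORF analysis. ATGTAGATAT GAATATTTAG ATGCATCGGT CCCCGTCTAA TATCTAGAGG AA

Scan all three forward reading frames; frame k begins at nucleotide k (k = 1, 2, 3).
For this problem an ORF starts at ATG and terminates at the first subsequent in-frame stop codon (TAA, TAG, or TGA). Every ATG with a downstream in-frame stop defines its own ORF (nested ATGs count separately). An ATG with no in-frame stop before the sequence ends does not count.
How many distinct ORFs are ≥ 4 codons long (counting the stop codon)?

Frame 1: ATG TAG ATA TGA ATA TTT AGA TGC ATC GGT CCC CGT CTA ATA TCT AGA GGA — ATG at 1, stop TAG at 4 → 6 nt.
Frame 2: TGT AGA TAT GAA TAT TTA GAT GCA TCG GTC CCC GTC TAA TAT CTA GAG GAA — no ATG→stop ORF.
Frame 3: GTA GAT ATG AAT ATT TAG ATG CAT CGG TCC CCG TCT AAT ATC TAG AGG — ATG at 9, stop TAG at 18 → 12 nt; ATG at 21, stop TAG at 45 → 27 nt.
ORFs ≥ 4 codons: frame 3 9–20 (4 codons), frame 3 21–47 (9 codons). Count = 2.

2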